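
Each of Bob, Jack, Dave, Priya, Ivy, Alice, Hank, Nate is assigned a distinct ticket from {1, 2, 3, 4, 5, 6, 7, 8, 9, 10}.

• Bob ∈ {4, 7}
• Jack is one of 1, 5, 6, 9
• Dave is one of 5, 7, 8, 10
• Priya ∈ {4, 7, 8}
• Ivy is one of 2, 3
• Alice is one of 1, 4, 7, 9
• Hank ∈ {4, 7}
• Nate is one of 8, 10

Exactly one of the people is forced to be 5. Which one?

Dave

The 2 variables Bob and Hank are confined to {4, 7}, which locks those values in; drop them from Dave, Priya, Alice.
That leaves Priya = 8. Strike 8 from Dave, Nate.
Nate must be 10 (only option left). Eliminate 10 elsewhere: Dave.
So 5 goes to Dave.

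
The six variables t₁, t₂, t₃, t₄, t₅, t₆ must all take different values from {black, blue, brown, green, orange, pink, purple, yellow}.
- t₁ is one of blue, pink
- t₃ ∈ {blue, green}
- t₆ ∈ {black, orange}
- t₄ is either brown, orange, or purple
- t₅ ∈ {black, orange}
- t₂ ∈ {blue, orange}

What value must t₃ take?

t₅ and t₆ share exactly the 2 values {black, orange}; by pigeonhole those values go to them, so strike black, orange from t₂, t₄.
t₂ has just one choice, so t₂ = blue. So t₁, t₃ can't be blue.
So t₃ = green.

green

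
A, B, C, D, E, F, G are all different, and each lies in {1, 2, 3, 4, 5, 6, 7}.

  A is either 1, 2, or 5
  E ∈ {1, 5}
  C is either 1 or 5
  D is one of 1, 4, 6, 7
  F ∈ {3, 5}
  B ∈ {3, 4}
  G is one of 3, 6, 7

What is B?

4

Among the 7 variables, 2 fits only A (and all 7 values in {1, 2, 3, 4, 5, 6, 7} must be used), so A = 2.
The 2 variables C and E are confined to {1, 5}, which locks those values in; drop them from D, F.
That leaves F = 3. Eliminate 3 elsewhere: B, G.
So B = 4.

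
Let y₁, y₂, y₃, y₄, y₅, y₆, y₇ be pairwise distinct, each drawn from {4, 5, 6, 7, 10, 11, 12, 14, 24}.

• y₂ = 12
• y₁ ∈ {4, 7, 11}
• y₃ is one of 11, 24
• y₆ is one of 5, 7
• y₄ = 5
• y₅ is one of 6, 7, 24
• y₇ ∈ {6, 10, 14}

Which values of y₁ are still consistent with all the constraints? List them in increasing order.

y₂'s domain is down to {12}, so y₂ = 12.
y₄ must be 5 (only option left). Remove 5 from y₆.
That leaves y₆ = 7. Eliminate 7 elsewhere: y₁, y₅.
No further eliminations apply; y₁ can still be any of 4, 11.

4, 11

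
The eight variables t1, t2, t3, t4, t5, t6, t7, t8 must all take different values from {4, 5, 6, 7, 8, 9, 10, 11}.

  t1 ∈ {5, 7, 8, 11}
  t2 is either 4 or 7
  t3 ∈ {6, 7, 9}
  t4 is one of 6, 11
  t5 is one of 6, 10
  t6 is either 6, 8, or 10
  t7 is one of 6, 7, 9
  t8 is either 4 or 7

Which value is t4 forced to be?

11

The 8 variables draw from only 8 values {4, 5, 6, 7, 8, 9, 10, 11}, so each is used; only t1 can be 5, hence t1 = 5.
The 7 still-open variables together cover exactly {4, 6, 7, 8, 9, 10, 11} — 7 values for 7 variables — and 8 appears only in t6's list, so t6 = 8.
The 6 still-open variables together cover exactly {4, 6, 7, 9, 10, 11} — 6 values for 6 variables — and 10 appears only in t5's list, so t5 = 10.
The 5 still-open variables draw from only 5 values {4, 6, 7, 9, 11}, so each is used; only t4 can be 11, hence t4 = 11.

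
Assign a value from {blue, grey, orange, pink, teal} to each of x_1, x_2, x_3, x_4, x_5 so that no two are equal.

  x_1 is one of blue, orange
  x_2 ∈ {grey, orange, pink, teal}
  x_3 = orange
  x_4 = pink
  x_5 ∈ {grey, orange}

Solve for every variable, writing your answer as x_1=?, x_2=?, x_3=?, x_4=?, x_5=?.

x_3 must be orange (only option left). Remove orange from x_1, x_2, x_5.
x_4 has just one choice, so x_4 = pink. Eliminate pink elsewhere: x_2.
x_5 has just one choice, so x_5 = grey. So x_2 can't be grey.
x_1 has just one choice, so x_1 = blue.
x_2's domain is down to {teal}, so x_2 = teal.

x_1=blue, x_2=teal, x_3=orange, x_4=pink, x_5=grey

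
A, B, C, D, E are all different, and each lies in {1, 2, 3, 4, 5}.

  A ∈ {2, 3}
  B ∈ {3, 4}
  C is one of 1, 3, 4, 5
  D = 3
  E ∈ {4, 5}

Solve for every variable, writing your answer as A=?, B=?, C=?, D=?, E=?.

A=2, B=4, C=1, D=3, E=5

D has just one choice, so D = 3. Strike 3 from A, B, C.
That leaves A = 2.
B's domain is down to {4}, so B = 4. Remove 4 from C, E.
E's domain is down to {5}, so E = 5. Strike 5 from C.
That leaves C = 1.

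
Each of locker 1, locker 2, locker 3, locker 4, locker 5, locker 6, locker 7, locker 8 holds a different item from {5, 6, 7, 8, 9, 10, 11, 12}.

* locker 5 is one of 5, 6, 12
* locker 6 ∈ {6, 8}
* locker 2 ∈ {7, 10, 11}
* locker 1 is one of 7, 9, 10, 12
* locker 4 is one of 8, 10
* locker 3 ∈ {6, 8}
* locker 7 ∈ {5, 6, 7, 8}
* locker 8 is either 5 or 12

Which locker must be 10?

The 8 variables together cover exactly {5, 6, 7, 8, 9, 10, 11, 12} — 8 values for 8 variables — and 9 appears only in locker 1's list, so locker 1 = 9.
The 7 still-open variables draw from only 7 values {5, 6, 7, 8, 10, 11, 12}, so each is used; only locker 2 can be 11, hence locker 2 = 11.
Among the 6 still-open variables, 7 fits only locker 7 (and all 6 values in {5, 6, 7, 8, 10, 12} must be used), so locker 7 = 7.
Among the 5 still-open variables, 10 fits only locker 4 (and all 5 values in {5, 6, 8, 10, 12} must be used), so locker 4 = 10.

locker 4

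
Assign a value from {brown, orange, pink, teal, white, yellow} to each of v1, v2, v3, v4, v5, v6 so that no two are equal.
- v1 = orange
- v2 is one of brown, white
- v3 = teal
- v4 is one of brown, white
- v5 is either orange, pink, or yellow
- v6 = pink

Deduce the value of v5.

v1 has just one choice, so v1 = orange. So v5 can't be orange.
v3 must be teal (only option left).
v6 has just one choice, so v6 = pink. Strike pink from v5.
So v5 = yellow.

yellow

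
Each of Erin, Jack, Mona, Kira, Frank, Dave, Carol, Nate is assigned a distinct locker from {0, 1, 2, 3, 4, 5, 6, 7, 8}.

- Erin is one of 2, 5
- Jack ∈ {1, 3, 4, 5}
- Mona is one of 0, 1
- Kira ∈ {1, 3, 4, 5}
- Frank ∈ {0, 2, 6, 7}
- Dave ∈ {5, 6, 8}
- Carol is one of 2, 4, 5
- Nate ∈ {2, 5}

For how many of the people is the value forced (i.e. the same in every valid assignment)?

Erin and Nate between them cover only {2, 5} — a naked pair. Remove those values from Jack, Kira, Frank, Dave, Carol.
Carol must be 4 (only option left). Remove 4 from Jack, Kira.
The 2 variables Jack and Kira are confined to {1, 3}, which locks those values in; drop them from Mona.
That leaves Mona = 0. Strike 0 from Frank.
Determined: Mona=0, Carol=4. The other people each still have more than one consistent value. That makes 2.

2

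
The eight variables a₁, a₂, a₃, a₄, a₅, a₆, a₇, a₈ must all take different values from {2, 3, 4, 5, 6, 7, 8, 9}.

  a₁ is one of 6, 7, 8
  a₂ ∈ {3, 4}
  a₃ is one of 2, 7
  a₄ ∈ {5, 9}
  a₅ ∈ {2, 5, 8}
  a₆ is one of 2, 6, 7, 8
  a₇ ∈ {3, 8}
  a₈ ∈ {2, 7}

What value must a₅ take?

5

The 8 variables draw from only 8 values {2, 3, 4, 5, 6, 7, 8, 9}, so each is used; only a₂ can be 4, hence a₂ = 4.
Among the 7 still-open variables, 3 fits only a₇ (and all 7 values in {2, 3, 5, 6, 7, 8, 9} must be used), so a₇ = 3.
The 6 still-open variables draw from only 6 values {2, 5, 6, 7, 8, 9}, so each is used; only a₄ can be 9, hence a₄ = 9.
The 5 still-open variables draw from only 5 values {2, 5, 6, 7, 8}, so each is used; only a₅ can be 5, hence a₅ = 5.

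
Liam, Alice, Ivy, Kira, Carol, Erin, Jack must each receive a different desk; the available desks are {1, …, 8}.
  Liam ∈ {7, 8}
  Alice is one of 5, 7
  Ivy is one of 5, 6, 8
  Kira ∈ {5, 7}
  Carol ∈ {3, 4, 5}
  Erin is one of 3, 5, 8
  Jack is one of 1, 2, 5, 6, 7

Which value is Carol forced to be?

4

The 2 variables Alice and Kira are confined to {5, 7}, which locks those values in; drop them from Liam, Ivy, Carol, Erin, Jack.
Liam must be 8 (only option left). Eliminate 8 elsewhere: Ivy, Erin.
Ivy has just one choice, so Ivy = 6. Remove 6 from Jack.
Erin must be 3 (only option left). Eliminate 3 elsewhere: Carol.
So Carol = 4.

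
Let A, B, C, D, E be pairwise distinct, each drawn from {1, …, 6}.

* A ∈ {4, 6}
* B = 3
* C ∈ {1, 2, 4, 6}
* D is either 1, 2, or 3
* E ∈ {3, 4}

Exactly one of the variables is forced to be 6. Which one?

A

B must be 3 (only option left). Eliminate 3 elsewhere: D, E.
That leaves E = 4. So A, C can't be 4.
So 6 goes to A.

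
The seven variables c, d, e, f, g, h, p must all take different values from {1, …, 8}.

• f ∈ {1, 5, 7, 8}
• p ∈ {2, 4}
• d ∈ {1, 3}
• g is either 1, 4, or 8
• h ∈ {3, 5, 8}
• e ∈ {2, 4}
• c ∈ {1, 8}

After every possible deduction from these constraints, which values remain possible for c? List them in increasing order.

The 7 variables draw from only 7 values {1, 2, 3, 4, 5, 7, 8}, so each is used; only f can be 7, hence f = 7.
Among the 6 still-open variables, 5 fits only h (and all 6 values in {1, 2, 3, 4, 5, 8} must be used), so h = 5.
The 5 still-open variables together cover exactly {1, 2, 3, 4, 8} — 5 values for 5 variables — and 3 appears only in d's list, so d = 3.
The 2 variables e and p are confined to {2, 4}, which locks those values in; drop them from g.
No further eliminations apply; c can still be any of 1, 8.

1, 8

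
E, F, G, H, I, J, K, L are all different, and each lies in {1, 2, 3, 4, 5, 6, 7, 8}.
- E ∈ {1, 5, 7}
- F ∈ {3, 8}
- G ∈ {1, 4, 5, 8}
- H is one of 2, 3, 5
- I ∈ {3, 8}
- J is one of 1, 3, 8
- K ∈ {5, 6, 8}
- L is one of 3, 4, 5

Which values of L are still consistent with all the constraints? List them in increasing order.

The 8 variables together cover exactly {1, 2, 3, 4, 5, 6, 7, 8} — 8 values for 8 variables — and 2 appears only in H's list, so H = 2.
The 7 still-open variables together cover exactly {1, 3, 4, 5, 6, 7, 8} — 7 values for 7 variables — and 6 appears only in K's list, so K = 6.
The 6 still-open variables together cover exactly {1, 3, 4, 5, 7, 8} — 6 values for 6 variables — and 7 appears only in E's list, so E = 7.
F and I between them cover only {3, 8} — a naked pair. Remove those values from G, J, L.
J's domain is down to {1}, so J = 1. So G can't be 1.
No further eliminations apply; L can still be any of 4, 5.

4, 5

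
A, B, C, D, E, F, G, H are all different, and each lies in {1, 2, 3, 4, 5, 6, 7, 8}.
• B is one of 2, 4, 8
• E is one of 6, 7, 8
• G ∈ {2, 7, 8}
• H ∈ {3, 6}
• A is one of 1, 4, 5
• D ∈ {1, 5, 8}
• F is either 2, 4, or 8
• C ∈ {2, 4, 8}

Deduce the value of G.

7

Among the 8 variables, 3 fits only H (and all 8 values in {1, 2, 3, 4, 5, 6, 7, 8} must be used), so H = 3.
Among the 7 still-open variables, 6 fits only E (and all 7 values in {1, 2, 4, 5, 6, 7, 8} must be used), so E = 6.
The 6 still-open variables draw from only 6 values {1, 2, 4, 5, 7, 8}, so each is used; only G can be 7, hence G = 7.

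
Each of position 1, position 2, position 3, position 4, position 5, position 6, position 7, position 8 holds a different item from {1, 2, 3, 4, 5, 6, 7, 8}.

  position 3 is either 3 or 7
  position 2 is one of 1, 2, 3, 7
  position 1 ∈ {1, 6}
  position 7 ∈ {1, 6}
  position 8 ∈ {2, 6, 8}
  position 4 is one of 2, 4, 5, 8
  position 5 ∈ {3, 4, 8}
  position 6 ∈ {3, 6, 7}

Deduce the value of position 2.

2

The 8 variables together cover exactly {1, 2, 3, 4, 5, 6, 7, 8} — 8 values for 8 variables — and 5 appears only in position 4's list, so position 4 = 5.
The 7 still-open variables draw from only 7 values {1, 2, 3, 4, 6, 7, 8}, so each is used; only position 5 can be 4, hence position 5 = 4.
The 6 still-open variables together cover exactly {1, 2, 3, 6, 7, 8} — 6 values for 6 variables — and 8 appears only in position 8's list, so position 8 = 8.
Among the 5 still-open variables, 2 fits only position 2 (and all 5 values in {1, 2, 3, 6, 7} must be used), so position 2 = 2.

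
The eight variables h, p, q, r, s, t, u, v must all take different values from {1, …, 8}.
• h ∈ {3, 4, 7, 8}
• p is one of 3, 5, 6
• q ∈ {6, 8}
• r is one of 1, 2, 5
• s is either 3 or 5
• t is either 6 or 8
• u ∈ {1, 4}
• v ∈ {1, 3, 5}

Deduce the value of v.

1

Among the 8 variables, 2 fits only r (and all 8 values in {1, 2, 3, 4, 5, 6, 7, 8} must be used), so r = 2.
Among the 7 still-open variables, 7 fits only h (and all 7 values in {1, 3, 4, 5, 6, 7, 8} must be used), so h = 7.
The 6 still-open variables draw from only 6 values {1, 3, 4, 5, 6, 8}, so each is used; only u can be 4, hence u = 4.
The 5 still-open variables draw from only 5 values {1, 3, 5, 6, 8}, so each is used; only v can be 1, hence v = 1.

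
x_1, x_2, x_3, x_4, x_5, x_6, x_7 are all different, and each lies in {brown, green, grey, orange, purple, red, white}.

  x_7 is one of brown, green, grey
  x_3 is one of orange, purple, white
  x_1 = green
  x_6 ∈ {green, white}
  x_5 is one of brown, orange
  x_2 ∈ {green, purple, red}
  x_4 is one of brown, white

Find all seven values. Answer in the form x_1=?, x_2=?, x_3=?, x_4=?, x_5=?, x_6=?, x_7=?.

x_1=green, x_2=red, x_3=purple, x_4=brown, x_5=orange, x_6=white, x_7=grey

x_1 must be green (only option left). Eliminate green elsewhere: x_2, x_6, x_7.
x_6 must be white (only option left). Remove white from x_3, x_4.
That leaves x_4 = brown. Eliminate brown elsewhere: x_5, x_7.
That leaves x_5 = orange. So x_3 can't be orange.
x_7 must be grey (only option left).
x_3 must be purple (only option left). Remove purple from x_2.
x_2 has just one choice, so x_2 = red.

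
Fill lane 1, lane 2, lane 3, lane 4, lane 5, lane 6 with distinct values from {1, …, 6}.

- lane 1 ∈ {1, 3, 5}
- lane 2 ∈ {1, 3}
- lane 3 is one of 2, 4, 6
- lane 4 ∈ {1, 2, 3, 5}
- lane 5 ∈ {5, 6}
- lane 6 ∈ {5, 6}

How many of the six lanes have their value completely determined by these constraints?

The 6 variables draw from only 6 values {1, 2, 3, 4, 5, 6}, so each is used; only lane 3 can be 4, hence lane 3 = 4.
The 5 still-open variables draw from only 5 values {1, 2, 3, 5, 6}, so each is used; only lane 4 can be 2, hence lane 4 = 2.
lane 5 and lane 6 between them cover only {5, 6} — a naked pair. Remove those values from lane 1.
Determined: lane 3=4, lane 4=2. The other lanes each still have more than one consistent value. That makes 2.

2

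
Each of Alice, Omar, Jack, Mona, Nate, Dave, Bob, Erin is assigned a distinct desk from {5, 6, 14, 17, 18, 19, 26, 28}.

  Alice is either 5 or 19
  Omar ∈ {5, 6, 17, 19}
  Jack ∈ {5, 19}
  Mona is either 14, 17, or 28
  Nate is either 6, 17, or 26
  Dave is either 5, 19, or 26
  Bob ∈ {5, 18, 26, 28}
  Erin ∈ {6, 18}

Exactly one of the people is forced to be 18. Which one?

Erin

The 8 variables draw from only 8 values {5, 6, 14, 17, 18, 19, 26, 28}, so each is used; only Mona can be 14, hence Mona = 14.
The 7 still-open variables together cover exactly {5, 6, 17, 18, 19, 26, 28} — 7 values for 7 variables — and 28 appears only in Bob's list, so Bob = 28.
The 6 still-open variables draw from only 6 values {5, 6, 17, 18, 19, 26}, so each is used; only Erin can be 18, hence Erin = 18.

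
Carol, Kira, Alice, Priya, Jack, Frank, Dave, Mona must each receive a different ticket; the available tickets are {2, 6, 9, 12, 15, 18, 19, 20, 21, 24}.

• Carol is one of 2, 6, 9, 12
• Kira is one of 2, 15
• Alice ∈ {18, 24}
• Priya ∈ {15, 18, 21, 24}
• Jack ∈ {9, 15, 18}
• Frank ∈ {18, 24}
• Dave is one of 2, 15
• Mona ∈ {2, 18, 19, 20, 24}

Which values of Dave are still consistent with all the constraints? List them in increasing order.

2, 15

The 2 variables Kira and Dave are confined to {2, 15}, which locks those values in; drop them from Carol, Priya, Jack, Mona.
Alice and Frank share exactly the 2 values {18, 24}; by pigeonhole those values go to them, so strike 18, 24 from Priya, Jack, Mona.
Priya's domain is down to {21}, so Priya = 21.
That leaves Jack = 9. Strike 9 from Carol.
No further eliminations apply; Dave can still be any of 2, 15.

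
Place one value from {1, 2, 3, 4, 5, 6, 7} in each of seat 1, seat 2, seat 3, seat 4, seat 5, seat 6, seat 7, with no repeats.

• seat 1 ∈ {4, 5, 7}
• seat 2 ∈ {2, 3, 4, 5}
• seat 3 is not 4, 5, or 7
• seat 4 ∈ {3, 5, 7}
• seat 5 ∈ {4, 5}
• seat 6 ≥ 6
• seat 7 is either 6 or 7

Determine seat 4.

3

The 7 variables together cover exactly {1, 2, 3, 4, 5, 6, 7} — 7 values for 7 variables — and 1 appears only in seat 3's list, so seat 3 = 1.
The 6 still-open variables draw from only 6 values {2, 3, 4, 5, 6, 7}, so each is used; only seat 2 can be 2, hence seat 2 = 2.
Among the 5 still-open variables, 3 fits only seat 4 (and all 5 values in {3, 4, 5, 6, 7} must be used), so seat 4 = 3.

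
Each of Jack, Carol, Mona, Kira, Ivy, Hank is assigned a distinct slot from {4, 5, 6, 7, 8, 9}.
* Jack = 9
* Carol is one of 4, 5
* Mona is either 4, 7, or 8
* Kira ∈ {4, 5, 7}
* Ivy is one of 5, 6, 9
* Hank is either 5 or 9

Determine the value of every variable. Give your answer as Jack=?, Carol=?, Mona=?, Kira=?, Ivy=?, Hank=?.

Jack=9, Carol=4, Mona=8, Kira=7, Ivy=6, Hank=5

Jack has just one choice, so Jack = 9. So Ivy, Hank can't be 9.
Hank's domain is down to {5}, so Hank = 5. So Carol, Kira, Ivy can't be 5.
Carol has just one choice, so Carol = 4. Eliminate 4 elsewhere: Mona, Kira.
Kira's domain is down to {7}, so Kira = 7. Remove 7 from Mona.
Ivy's domain is down to {6}, so Ivy = 6.
That leaves Mona = 8.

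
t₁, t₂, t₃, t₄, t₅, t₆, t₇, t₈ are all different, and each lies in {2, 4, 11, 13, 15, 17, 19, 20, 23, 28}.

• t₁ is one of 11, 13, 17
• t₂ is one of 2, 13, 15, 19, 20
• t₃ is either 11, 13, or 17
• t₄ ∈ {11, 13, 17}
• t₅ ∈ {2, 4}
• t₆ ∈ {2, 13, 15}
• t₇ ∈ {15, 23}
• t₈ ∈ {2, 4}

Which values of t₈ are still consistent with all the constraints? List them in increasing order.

2, 4

t₅ and t₈ share exactly the 2 values {2, 4}; by pigeonhole those values go to them, so strike 2, 4 from t₂, t₆.
t₁, t₃, t₄ share exactly the 3 values {11, 13, 17}; by pigeonhole those values go to them, so strike 11, 13, 17 from t₂, t₆.
That leaves t₆ = 15. Remove 15 from t₂, t₇.
t₇ has just one choice, so t₇ = 23.
No further eliminations apply; t₈ can still be any of 2, 4.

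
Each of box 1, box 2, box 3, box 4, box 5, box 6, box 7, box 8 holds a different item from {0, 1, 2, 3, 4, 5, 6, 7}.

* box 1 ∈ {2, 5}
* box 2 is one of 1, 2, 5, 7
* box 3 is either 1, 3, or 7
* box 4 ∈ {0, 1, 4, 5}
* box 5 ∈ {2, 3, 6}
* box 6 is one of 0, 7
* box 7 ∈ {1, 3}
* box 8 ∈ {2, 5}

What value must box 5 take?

6

The 8 variables draw from only 8 values {0, 1, 2, 3, 4, 5, 6, 7}, so each is used; only box 4 can be 4, hence box 4 = 4.
The 7 still-open variables draw from only 7 values {0, 1, 2, 3, 5, 6, 7}, so each is used; only box 6 can be 0, hence box 6 = 0.
Among the 6 still-open variables, 6 fits only box 5 (and all 6 values in {1, 2, 3, 5, 6, 7} must be used), so box 5 = 6.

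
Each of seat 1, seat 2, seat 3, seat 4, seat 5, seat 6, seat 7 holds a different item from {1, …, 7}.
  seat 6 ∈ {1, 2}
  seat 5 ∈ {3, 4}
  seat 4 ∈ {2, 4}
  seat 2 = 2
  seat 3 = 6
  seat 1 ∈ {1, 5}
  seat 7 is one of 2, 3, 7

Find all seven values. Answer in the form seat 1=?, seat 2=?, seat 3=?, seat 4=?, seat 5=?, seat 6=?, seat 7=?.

seat 2 must be 2 (only option left). So seat 4, seat 6, seat 7 can't be 2.
That leaves seat 3 = 6.
seat 4's domain is down to {4}, so seat 4 = 4. Strike 4 from seat 5.
seat 5 must be 3 (only option left). Eliminate 3 elsewhere: seat 7.
seat 6 has just one choice, so seat 6 = 1. So seat 1 can't be 1.
That leaves seat 7 = 7.
seat 1's domain is down to {5}, so seat 1 = 5.

seat 1=5, seat 2=2, seat 3=6, seat 4=4, seat 5=3, seat 6=1, seat 7=7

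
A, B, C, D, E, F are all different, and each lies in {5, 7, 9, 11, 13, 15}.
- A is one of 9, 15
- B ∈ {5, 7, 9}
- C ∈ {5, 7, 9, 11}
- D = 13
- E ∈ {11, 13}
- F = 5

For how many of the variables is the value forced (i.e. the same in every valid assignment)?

4

D's domain is down to {13}, so D = 13. Eliminate 13 elsewhere: E.
That leaves E = 11. Eliminate 11 elsewhere: C.
F's domain is down to {5}, so F = 5. Remove 5 from B, C.
Among the 3 still-open variables, 15 fits only A (and all 3 values in {7, 9, 15} must be used), so A = 15.
Determined: A=15, D=13, E=11, F=5. The other variables each still have more than one consistent value. That makes 4.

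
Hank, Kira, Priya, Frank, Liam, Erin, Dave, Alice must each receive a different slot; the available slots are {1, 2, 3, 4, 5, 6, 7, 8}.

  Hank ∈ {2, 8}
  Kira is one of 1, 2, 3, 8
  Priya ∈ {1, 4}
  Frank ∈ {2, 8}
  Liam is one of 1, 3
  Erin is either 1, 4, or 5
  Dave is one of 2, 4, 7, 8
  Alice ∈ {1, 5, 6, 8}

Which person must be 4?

Among the 8 variables, 6 fits only Alice (and all 8 values in {1, 2, 3, 4, 5, 6, 7, 8} must be used), so Alice = 6.
The 7 still-open variables draw from only 7 values {1, 2, 3, 4, 5, 7, 8}, so each is used; only Erin can be 5, hence Erin = 5.
The 6 still-open variables together cover exactly {1, 2, 3, 4, 7, 8} — 6 values for 6 variables — and 7 appears only in Dave's list, so Dave = 7.
Among the 5 still-open variables, 4 fits only Priya (and all 5 values in {1, 2, 3, 4, 8} must be used), so Priya = 4.

Priya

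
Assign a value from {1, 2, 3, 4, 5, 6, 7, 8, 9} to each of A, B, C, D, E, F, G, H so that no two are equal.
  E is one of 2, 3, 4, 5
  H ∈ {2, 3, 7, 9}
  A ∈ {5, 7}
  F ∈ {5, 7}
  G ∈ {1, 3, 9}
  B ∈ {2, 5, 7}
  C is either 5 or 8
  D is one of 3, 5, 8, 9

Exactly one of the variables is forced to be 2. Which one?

Among the 8 variables, 1 fits only G (and all 8 values in {1, 2, 3, 4, 5, 7, 8, 9} must be used), so G = 1.
The 7 still-open variables together cover exactly {2, 3, 4, 5, 7, 8, 9} — 7 values for 7 variables — and 4 appears only in E's list, so E = 4.
The 2 variables A and F are confined to {5, 7}, which locks those values in; drop them from B, C, D, H.
So 2 goes to B.

B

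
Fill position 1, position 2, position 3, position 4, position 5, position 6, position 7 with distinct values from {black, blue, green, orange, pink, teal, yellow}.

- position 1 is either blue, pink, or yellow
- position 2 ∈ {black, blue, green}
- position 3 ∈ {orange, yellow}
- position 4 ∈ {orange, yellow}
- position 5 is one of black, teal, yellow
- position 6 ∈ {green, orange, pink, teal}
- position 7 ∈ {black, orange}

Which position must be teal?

position 3 and position 4 between them cover only {orange, yellow} — a naked pair. Remove those values from position 1, position 5, position 6, position 7.
position 7 has just one choice, so position 7 = black. Strike black from position 2, position 5.
So teal goes to position 5.

position 5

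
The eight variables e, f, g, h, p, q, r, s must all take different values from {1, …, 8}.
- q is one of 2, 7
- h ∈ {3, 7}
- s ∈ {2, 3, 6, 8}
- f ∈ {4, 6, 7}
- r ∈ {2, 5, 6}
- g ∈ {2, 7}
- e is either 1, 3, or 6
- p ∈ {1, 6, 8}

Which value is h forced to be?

3

The 8 variables draw from only 8 values {1, 2, 3, 4, 5, 6, 7, 8}, so each is used; only f can be 4, hence f = 4.
The 7 still-open variables together cover exactly {1, 2, 3, 5, 6, 7, 8} — 7 values for 7 variables — and 5 appears only in r's list, so r = 5.
g and q between them cover only {2, 7} — a naked pair. Remove those values from h, s.
So h = 3.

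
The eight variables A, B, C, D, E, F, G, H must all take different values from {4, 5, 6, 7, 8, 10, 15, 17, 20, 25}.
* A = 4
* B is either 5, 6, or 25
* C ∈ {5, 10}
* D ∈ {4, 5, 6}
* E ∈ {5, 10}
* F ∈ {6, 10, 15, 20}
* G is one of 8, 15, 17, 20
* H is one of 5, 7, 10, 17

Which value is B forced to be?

25

A's domain is down to {4}, so A = 4. So D can't be 4.
C and E between them cover only {5, 10} — a naked pair. Remove those values from B, D, F, H.
D has just one choice, so D = 6. So B, F can't be 6.
So B = 25.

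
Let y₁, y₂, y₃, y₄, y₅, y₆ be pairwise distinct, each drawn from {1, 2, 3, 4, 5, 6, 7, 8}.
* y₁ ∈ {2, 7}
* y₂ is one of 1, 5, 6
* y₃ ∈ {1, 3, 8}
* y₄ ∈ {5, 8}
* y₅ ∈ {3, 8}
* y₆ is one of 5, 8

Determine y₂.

6

The 2 variables y₄ and y₆ are confined to {5, 8}, which locks those values in; drop them from y₂, y₃, y₅.
That leaves y₅ = 3. Remove 3 from y₃.
y₃'s domain is down to {1}, so y₃ = 1. Eliminate 1 elsewhere: y₂.
So y₂ = 6.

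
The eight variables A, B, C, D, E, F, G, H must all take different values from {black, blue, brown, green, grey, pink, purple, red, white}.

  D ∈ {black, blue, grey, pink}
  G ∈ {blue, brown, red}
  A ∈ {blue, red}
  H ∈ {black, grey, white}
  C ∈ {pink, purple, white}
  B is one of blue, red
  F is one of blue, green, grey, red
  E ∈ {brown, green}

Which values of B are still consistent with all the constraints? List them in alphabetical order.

The 2 variables A and B are confined to {blue, red}, which locks those values in; drop them from D, F, G.
G's domain is down to {brown}, so G = brown. So E can't be brown.
E has just one choice, so E = green. Remove green from F.
F has just one choice, so F = grey. Eliminate grey elsewhere: D, H.
No further eliminations apply; B can still be any of blue, red.

blue, red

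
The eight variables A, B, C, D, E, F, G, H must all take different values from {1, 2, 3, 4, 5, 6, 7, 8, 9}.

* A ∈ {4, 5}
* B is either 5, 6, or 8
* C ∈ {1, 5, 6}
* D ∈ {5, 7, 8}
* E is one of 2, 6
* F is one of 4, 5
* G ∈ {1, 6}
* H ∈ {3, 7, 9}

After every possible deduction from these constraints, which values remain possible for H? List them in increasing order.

A and F share exactly the 2 values {4, 5}; by pigeonhole those values go to them, so strike 4, 5 from B, C, D.
The 2 variables C and G are confined to {1, 6}, which locks those values in; drop them from B, E.
B must be 8 (only option left). So D can't be 8.
D's domain is down to {7}, so D = 7. Remove 7 from H.
E has just one choice, so E = 2.
No further eliminations apply; H can still be any of 3, 9.

3, 9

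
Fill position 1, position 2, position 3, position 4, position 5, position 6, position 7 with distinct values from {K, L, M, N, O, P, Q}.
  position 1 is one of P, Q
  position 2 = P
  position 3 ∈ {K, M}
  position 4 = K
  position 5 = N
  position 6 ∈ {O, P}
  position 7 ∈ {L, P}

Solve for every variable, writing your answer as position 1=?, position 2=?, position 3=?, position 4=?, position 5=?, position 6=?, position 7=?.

position 1=Q, position 2=P, position 3=M, position 4=K, position 5=N, position 6=O, position 7=L

position 2 has just one choice, so position 2 = P. So position 1, position 6, position 7 can't be P.
position 4 has just one choice, so position 4 = K. Remove K from position 3.
position 5's domain is down to {N}, so position 5 = N.
That leaves position 6 = O.
That leaves position 7 = L.
position 1 has just one choice, so position 1 = Q.
position 3 must be M (only option left).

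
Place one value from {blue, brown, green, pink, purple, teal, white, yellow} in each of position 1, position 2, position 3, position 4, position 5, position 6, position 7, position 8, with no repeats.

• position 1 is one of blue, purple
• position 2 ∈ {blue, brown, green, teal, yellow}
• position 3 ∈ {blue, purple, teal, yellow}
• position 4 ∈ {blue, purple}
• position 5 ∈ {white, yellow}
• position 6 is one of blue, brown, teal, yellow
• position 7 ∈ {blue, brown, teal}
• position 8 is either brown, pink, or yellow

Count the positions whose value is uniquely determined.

Among the 8 variables, green fits only position 2 (and all 8 values in {blue, brown, green, pink, purple, teal, white, yellow} must be used), so position 2 = green.
The 7 still-open variables draw from only 7 values {blue, brown, pink, purple, teal, white, yellow}, so each is used; only position 8 can be pink, hence position 8 = pink.
The 6 still-open variables draw from only 6 values {blue, brown, purple, teal, white, yellow}, so each is used; only position 5 can be white, hence position 5 = white.
position 1 and position 4 between them cover only {blue, purple} — a naked pair. Remove those values from position 3, position 6, position 7.
Determined: position 2=green, position 5=white, position 8=pink. The other positions each still have more than one consistent value. That makes 3.

3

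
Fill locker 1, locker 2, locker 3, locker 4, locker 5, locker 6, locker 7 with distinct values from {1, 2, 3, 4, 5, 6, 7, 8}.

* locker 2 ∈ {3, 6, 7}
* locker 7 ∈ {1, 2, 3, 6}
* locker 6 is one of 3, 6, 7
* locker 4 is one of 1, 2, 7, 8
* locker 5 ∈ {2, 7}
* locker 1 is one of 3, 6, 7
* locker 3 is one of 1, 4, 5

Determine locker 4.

8

locker 1, locker 2, locker 6 share exactly the 3 values {3, 6, 7}; by pigeonhole those values go to them, so strike 3, 6, 7 from locker 4, locker 5, locker 7.
locker 5 has just one choice, so locker 5 = 2. Remove 2 from locker 4, locker 7.
locker 7 must be 1 (only option left). Remove 1 from locker 3, locker 4.
So locker 4 = 8.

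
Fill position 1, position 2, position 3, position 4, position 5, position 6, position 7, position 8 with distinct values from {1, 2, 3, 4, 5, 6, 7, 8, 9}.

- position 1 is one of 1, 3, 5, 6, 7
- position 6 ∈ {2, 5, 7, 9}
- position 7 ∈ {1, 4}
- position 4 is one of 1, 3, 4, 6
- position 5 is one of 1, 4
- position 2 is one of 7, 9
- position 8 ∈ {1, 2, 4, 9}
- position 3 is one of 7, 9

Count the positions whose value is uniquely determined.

position 2 and position 3 between them cover only {7, 9} — a naked pair. Remove those values from position 1, position 6, position 8.
position 5 and position 7 share exactly the 2 values {1, 4}; by pigeonhole those values go to them, so strike 1, 4 from position 1, position 4, position 8.
That leaves position 8 = 2. So position 6 can't be 2.
position 6 must be 5 (only option left). So position 1 can't be 5.
Determined: position 6=5, position 8=2. The other positions each still have more than one consistent value. That makes 2.

2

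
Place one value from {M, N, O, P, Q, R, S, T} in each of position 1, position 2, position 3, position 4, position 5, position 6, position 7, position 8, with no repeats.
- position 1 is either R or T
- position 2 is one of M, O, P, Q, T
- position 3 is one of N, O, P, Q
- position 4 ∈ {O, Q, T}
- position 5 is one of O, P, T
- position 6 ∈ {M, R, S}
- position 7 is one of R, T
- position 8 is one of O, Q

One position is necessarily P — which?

The 8 variables together cover exactly {M, N, O, P, Q, R, S, T} — 8 values for 8 variables — and N appears only in position 3's list, so position 3 = N.
The 7 still-open variables together cover exactly {M, O, P, Q, R, S, T} — 7 values for 7 variables — and S appears only in position 6's list, so position 6 = S.
The 6 still-open variables draw from only 6 values {M, O, P, Q, R, T}, so each is used; only position 2 can be M, hence position 2 = M.
Among the 5 still-open variables, P fits only position 5 (and all 5 values in {O, P, Q, R, T} must be used), so position 5 = P.

position 5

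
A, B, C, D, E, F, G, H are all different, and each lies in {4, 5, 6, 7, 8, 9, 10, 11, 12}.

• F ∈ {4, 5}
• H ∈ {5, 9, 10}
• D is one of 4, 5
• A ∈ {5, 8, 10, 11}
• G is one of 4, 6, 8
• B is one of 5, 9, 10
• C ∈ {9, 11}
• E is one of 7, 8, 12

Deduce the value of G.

6

D and F between them cover only {4, 5} — a naked pair. Remove those values from A, B, G, H.
The 2 variables B and H are confined to {9, 10}, which locks those values in; drop them from A, C.
That leaves C = 11. Strike 11 from A.
A has just one choice, so A = 8. Strike 8 from E, G.
So G = 6.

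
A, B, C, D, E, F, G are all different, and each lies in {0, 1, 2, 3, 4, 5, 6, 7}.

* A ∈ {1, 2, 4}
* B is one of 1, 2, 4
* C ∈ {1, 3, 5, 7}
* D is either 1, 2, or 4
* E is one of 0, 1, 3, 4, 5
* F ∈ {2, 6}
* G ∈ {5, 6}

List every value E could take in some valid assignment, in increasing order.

The 3 variables A, B, D are confined to {1, 2, 4}, which locks those values in; drop them from C, E, F.
F has just one choice, so F = 6. Remove 6 from G.
G has just one choice, so G = 5. So C, E can't be 5.
No further eliminations apply; E can still be any of 0, 3.

0, 3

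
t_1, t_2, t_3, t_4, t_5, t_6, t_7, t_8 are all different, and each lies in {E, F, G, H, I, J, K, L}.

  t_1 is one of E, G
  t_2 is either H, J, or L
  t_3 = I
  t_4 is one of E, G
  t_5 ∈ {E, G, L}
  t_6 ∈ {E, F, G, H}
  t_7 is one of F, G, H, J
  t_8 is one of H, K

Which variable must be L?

t_3 has just one choice, so t_3 = I.
The 7 still-open variables together cover exactly {E, F, G, H, J, K, L} — 7 values for 7 variables — and K appears only in t_8's list, so t_8 = K.
t_1 and t_4 between them cover only {E, G} — a naked pair. Remove those values from t_5, t_6, t_7.
So L goes to t_5.

t_5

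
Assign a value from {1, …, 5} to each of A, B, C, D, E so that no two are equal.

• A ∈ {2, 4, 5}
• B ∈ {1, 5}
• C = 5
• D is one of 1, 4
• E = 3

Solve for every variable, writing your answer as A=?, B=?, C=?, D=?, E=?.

C's domain is down to {5}, so C = 5. Strike 5 from A, B.
E has just one choice, so E = 3.
B has just one choice, so B = 1. Strike 1 from D.
That leaves D = 4. Eliminate 4 elsewhere: A.
A must be 2 (only option left).

A=2, B=1, C=5, D=4, E=3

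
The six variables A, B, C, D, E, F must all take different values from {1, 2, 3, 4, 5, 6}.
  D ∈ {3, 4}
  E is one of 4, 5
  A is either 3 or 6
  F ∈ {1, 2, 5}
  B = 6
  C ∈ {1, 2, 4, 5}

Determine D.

B has just one choice, so B = 6. Remove 6 from A.
A's domain is down to {3}, so A = 3. So D can't be 3.
So D = 4.

4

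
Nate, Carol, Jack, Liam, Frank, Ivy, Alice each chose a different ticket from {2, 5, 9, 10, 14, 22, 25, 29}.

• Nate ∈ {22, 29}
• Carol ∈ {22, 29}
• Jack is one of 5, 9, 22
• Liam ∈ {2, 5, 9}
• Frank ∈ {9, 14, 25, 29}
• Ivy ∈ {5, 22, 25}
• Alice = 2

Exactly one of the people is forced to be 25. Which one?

Ivy

Alice has just one choice, so Alice = 2. Remove 2 from Liam.
Among the 6 still-open variables, 14 fits only Frank (and all 6 values in {5, 9, 14, 22, 25, 29} must be used), so Frank = 14.
Among the 5 still-open variables, 25 fits only Ivy (and all 5 values in {5, 9, 22, 25, 29} must be used), so Ivy = 25.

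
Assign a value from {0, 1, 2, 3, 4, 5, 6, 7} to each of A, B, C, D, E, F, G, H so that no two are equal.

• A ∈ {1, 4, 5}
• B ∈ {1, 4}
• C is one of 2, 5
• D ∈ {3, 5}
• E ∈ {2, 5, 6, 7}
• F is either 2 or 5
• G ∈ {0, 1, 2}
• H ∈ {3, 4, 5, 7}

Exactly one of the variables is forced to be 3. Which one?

The 8 variables together cover exactly {0, 1, 2, 3, 4, 5, 6, 7} — 8 values for 8 variables — and 0 appears only in G's list, so G = 0.
The 7 still-open variables draw from only 7 values {1, 2, 3, 4, 5, 6, 7}, so each is used; only E can be 6, hence E = 6.
The 6 still-open variables together cover exactly {1, 2, 3, 4, 5, 7} — 6 values for 6 variables — and 7 appears only in H's list, so H = 7.
The 5 still-open variables together cover exactly {1, 2, 3, 4, 5} — 5 values for 5 variables — and 3 appears only in D's list, so D = 3.

D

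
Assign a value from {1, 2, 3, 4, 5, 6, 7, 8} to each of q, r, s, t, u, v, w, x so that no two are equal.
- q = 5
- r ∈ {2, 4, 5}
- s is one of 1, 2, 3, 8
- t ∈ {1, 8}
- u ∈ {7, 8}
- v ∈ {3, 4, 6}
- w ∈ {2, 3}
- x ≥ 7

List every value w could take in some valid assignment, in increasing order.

q must be 5 (only option left). Eliminate 5 elsewhere: r.
The 7 still-open variables together cover exactly {1, 2, 3, 4, 6, 7, 8} — 7 values for 7 variables — and 6 appears only in v's list, so v = 6.
Among the 6 still-open variables, 4 fits only r (and all 6 values in {1, 2, 3, 4, 7, 8} must be used), so r = 4.
u and x between them cover only {7, 8} — a naked pair. Remove those values from s, t.
t's domain is down to {1}, so t = 1. Strike 1 from s.
No further eliminations apply; w can still be any of 2, 3.

2, 3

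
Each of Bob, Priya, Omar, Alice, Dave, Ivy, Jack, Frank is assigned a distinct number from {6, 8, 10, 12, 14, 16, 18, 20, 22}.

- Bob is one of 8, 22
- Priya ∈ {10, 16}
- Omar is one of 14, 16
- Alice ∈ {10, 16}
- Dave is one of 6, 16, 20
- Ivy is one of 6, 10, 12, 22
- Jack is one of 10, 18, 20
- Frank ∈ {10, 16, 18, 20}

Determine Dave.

The 2 variables Priya and Alice are confined to {10, 16}, which locks those values in; drop them from Omar, Dave, Ivy, Jack, Frank.
Omar has just one choice, so Omar = 14.
Jack and Frank share exactly the 2 values {18, 20}; by pigeonhole those values go to them, so strike 18, 20 from Dave.
So Dave = 6.

6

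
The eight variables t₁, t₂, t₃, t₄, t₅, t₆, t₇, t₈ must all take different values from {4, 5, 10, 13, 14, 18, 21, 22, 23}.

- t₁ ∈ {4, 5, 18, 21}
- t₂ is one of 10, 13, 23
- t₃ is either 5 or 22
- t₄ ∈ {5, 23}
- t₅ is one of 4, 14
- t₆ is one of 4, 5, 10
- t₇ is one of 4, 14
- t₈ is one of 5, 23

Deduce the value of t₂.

13

t₄ and t₈ share exactly the 2 values {5, 23}; by pigeonhole those values go to them, so strike 5, 23 from t₁, t₂, t₃, t₆.
t₃ has just one choice, so t₃ = 22.
t₅ and t₇ share exactly the 2 values {4, 14}; by pigeonhole those values go to them, so strike 4, 14 from t₁, t₆.
t₆ has just one choice, so t₆ = 10. Eliminate 10 elsewhere: t₂.
So t₂ = 13.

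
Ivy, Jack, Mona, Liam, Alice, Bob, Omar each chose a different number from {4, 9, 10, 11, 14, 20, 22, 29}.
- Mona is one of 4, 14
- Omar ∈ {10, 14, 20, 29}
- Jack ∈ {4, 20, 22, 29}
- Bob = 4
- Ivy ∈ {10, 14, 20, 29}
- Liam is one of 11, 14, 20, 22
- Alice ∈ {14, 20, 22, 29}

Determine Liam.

Bob must be 4 (only option left). Strike 4 from Jack, Mona.
That leaves Mona = 14. So Ivy, Liam, Alice, Omar can't be 14.
The 5 still-open variables draw from only 5 values {10, 11, 20, 22, 29}, so each is used; only Liam can be 11, hence Liam = 11.

11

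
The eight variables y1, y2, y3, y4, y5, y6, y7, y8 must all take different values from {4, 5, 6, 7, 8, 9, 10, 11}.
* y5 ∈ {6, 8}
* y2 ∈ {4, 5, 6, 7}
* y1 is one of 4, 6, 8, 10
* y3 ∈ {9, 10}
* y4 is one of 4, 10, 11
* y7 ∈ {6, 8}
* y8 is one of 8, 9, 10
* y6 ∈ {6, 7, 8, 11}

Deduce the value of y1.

4

Among the 8 variables, 5 fits only y2 (and all 8 values in {4, 5, 6, 7, 8, 9, 10, 11} must be used), so y2 = 5.
Among the 7 still-open variables, 7 fits only y6 (and all 7 values in {4, 6, 7, 8, 9, 10, 11} must be used), so y6 = 7.
The 6 still-open variables together cover exactly {4, 6, 8, 9, 10, 11} — 6 values for 6 variables — and 11 appears only in y4's list, so y4 = 11.
The 5 still-open variables together cover exactly {4, 6, 8, 9, 10} — 5 values for 5 variables — and 4 appears only in y1's list, so y1 = 4.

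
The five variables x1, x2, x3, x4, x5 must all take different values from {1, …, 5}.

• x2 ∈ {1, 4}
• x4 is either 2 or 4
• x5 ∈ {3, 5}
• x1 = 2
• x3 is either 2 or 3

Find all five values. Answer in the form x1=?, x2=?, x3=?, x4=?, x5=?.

x1 has just one choice, so x1 = 2. So x3, x4 can't be 2.
That leaves x3 = 3. Strike 3 from x5.
That leaves x4 = 4. So x2 can't be 4.
That leaves x5 = 5.
x2 must be 1 (only option left).

x1=2, x2=1, x3=3, x4=4, x5=5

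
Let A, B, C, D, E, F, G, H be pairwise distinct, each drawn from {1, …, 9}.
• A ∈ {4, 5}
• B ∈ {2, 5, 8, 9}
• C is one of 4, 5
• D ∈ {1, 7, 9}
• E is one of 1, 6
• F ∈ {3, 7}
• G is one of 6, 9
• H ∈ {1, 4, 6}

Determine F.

3

The 2 variables A and C are confined to {4, 5}, which locks those values in; drop them from B, H.
The 2 variables E and H are confined to {1, 6}, which locks those values in; drop them from D, G.
G has just one choice, so G = 9. Remove 9 from B, D.
D's domain is down to {7}, so D = 7. Remove 7 from F.
So F = 3.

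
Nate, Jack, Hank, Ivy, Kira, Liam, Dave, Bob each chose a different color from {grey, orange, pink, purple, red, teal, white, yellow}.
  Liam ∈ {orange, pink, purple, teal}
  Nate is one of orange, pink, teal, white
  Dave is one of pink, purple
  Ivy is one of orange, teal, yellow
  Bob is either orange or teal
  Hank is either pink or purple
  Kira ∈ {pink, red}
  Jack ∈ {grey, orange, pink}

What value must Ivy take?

The 8 variables together cover exactly {grey, orange, pink, purple, red, teal, white, yellow} — 8 values for 8 variables — and grey appears only in Jack's list, so Jack = grey.
Among the 7 still-open variables, red fits only Kira (and all 7 values in {orange, pink, purple, red, teal, white, yellow} must be used), so Kira = red.
The 6 still-open variables together cover exactly {orange, pink, purple, teal, white, yellow} — 6 values for 6 variables — and white appears only in Nate's list, so Nate = white.
The 5 still-open variables draw from only 5 values {orange, pink, purple, teal, yellow}, so each is used; only Ivy can be yellow, hence Ivy = yellow.

yellow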